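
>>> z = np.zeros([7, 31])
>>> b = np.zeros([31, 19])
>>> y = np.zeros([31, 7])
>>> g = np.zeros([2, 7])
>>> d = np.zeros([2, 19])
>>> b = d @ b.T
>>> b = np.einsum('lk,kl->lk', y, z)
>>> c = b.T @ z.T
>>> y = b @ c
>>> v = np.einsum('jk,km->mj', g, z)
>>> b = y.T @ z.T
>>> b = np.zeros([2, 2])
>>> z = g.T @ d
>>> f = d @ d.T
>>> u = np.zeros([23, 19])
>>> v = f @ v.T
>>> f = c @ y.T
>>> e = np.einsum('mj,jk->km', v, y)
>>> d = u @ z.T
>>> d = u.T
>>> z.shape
(7, 19)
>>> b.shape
(2, 2)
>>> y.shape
(31, 7)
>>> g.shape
(2, 7)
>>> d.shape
(19, 23)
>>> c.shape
(7, 7)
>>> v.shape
(2, 31)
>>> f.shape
(7, 31)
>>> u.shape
(23, 19)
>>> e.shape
(7, 2)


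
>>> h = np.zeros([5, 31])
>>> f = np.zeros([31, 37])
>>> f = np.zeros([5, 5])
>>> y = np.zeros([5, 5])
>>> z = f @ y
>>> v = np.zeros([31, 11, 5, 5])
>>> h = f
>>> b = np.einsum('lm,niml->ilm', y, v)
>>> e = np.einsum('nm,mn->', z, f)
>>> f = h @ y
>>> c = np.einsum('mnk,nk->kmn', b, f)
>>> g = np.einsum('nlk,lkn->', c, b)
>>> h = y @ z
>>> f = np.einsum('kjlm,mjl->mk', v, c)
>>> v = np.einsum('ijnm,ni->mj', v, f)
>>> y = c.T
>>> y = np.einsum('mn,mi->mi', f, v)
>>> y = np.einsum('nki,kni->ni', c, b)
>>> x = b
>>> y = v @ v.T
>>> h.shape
(5, 5)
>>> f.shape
(5, 31)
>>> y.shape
(5, 5)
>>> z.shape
(5, 5)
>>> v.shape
(5, 11)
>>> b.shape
(11, 5, 5)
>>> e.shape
()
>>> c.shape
(5, 11, 5)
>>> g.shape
()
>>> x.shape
(11, 5, 5)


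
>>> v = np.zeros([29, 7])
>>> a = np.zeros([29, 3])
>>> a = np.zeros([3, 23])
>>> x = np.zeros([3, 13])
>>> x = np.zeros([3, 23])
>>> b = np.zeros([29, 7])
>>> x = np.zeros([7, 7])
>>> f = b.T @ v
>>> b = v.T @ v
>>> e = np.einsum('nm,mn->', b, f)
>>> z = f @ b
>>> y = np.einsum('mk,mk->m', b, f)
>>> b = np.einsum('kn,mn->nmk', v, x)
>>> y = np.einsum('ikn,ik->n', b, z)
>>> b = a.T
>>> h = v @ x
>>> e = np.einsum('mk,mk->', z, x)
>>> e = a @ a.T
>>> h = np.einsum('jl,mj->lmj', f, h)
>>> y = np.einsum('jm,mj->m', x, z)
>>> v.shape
(29, 7)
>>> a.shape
(3, 23)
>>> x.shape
(7, 7)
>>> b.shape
(23, 3)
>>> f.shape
(7, 7)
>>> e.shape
(3, 3)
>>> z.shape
(7, 7)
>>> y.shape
(7,)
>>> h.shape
(7, 29, 7)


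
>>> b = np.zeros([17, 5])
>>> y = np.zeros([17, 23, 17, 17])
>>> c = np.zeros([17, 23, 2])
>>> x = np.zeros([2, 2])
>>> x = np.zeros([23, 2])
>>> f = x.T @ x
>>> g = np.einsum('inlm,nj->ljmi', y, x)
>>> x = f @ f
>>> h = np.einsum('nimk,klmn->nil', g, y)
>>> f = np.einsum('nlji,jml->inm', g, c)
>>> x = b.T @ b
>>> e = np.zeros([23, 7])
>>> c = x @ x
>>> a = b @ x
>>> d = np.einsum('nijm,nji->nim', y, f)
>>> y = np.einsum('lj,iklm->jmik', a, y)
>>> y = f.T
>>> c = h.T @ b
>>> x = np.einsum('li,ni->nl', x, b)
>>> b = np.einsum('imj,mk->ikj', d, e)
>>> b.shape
(17, 7, 17)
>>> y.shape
(23, 17, 17)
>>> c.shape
(23, 2, 5)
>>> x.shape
(17, 5)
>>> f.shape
(17, 17, 23)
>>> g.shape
(17, 2, 17, 17)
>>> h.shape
(17, 2, 23)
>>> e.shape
(23, 7)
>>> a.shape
(17, 5)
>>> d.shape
(17, 23, 17)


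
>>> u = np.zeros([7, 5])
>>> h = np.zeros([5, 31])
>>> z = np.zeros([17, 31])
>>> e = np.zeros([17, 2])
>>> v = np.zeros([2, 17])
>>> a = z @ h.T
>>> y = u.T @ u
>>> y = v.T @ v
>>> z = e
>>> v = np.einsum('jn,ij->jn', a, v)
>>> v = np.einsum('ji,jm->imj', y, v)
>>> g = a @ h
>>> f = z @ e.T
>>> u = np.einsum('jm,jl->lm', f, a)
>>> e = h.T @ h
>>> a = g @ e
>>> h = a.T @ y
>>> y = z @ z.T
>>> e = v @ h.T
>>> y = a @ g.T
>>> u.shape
(5, 17)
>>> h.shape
(31, 17)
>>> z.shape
(17, 2)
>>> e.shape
(17, 5, 31)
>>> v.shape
(17, 5, 17)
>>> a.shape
(17, 31)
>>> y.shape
(17, 17)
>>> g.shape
(17, 31)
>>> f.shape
(17, 17)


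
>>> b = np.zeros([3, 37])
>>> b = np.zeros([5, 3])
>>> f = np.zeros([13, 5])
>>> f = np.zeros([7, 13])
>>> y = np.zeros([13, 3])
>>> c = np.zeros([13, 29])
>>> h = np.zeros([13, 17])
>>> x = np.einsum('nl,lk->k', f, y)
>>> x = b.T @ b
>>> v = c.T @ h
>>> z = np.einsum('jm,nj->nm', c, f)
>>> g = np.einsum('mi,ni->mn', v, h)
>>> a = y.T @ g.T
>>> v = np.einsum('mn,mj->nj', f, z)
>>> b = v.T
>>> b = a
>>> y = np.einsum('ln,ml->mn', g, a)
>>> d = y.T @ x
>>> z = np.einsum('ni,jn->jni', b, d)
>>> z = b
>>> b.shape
(3, 29)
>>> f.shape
(7, 13)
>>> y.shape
(3, 13)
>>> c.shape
(13, 29)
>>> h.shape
(13, 17)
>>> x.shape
(3, 3)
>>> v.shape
(13, 29)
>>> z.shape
(3, 29)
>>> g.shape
(29, 13)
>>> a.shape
(3, 29)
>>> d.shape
(13, 3)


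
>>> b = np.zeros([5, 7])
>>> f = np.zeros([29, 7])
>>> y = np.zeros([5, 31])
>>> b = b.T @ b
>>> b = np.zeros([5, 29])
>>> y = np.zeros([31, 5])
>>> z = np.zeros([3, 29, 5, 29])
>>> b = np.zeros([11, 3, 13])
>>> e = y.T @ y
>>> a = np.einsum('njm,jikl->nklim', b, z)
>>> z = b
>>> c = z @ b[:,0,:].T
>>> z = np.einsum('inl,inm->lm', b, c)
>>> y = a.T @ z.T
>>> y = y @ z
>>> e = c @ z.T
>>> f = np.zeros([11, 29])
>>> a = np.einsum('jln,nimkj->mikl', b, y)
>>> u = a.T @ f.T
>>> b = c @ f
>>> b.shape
(11, 3, 29)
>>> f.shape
(11, 29)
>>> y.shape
(13, 29, 29, 5, 11)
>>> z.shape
(13, 11)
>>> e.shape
(11, 3, 13)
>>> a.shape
(29, 29, 5, 3)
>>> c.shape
(11, 3, 11)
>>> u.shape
(3, 5, 29, 11)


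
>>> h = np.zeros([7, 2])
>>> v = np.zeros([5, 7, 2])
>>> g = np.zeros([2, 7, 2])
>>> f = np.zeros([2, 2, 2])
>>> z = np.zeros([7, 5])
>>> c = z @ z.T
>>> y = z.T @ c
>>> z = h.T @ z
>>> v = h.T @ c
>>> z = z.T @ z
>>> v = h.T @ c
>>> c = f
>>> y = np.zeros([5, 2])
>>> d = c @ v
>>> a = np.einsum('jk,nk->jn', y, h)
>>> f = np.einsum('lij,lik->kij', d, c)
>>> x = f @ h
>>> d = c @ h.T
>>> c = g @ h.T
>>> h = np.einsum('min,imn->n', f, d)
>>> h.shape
(7,)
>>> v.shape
(2, 7)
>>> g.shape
(2, 7, 2)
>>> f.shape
(2, 2, 7)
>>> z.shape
(5, 5)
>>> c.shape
(2, 7, 7)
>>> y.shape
(5, 2)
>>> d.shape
(2, 2, 7)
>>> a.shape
(5, 7)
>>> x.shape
(2, 2, 2)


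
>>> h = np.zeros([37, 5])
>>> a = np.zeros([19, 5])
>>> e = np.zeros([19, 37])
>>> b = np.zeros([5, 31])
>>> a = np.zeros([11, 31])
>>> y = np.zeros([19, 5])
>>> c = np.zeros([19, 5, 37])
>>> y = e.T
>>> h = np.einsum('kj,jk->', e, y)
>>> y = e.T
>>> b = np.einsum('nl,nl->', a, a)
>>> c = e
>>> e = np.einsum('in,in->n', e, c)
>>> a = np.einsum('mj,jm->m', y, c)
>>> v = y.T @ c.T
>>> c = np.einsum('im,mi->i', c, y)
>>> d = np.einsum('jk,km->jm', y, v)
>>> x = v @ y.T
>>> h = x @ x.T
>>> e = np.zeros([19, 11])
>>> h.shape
(19, 19)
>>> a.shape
(37,)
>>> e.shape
(19, 11)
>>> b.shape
()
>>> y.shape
(37, 19)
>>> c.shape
(19,)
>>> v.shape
(19, 19)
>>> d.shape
(37, 19)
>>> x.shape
(19, 37)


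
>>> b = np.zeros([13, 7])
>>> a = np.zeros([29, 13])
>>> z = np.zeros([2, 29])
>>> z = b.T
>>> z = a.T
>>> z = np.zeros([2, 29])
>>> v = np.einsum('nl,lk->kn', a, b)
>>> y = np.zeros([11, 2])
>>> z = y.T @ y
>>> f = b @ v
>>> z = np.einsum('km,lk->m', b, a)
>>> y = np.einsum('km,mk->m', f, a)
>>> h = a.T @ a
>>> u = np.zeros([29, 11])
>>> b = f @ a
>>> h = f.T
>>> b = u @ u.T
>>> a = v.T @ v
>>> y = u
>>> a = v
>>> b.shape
(29, 29)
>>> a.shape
(7, 29)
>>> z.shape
(7,)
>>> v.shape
(7, 29)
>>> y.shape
(29, 11)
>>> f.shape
(13, 29)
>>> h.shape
(29, 13)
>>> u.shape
(29, 11)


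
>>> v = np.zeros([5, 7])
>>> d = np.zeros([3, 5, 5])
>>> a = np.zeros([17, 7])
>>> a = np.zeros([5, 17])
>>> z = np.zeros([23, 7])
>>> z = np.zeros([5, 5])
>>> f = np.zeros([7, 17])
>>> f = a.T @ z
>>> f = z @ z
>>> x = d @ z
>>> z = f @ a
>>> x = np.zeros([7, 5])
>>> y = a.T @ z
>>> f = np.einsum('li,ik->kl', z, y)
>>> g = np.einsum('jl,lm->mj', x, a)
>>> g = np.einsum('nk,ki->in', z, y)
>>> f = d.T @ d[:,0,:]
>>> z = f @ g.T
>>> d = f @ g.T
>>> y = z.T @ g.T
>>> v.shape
(5, 7)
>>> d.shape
(5, 5, 17)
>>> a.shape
(5, 17)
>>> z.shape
(5, 5, 17)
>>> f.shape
(5, 5, 5)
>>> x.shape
(7, 5)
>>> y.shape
(17, 5, 17)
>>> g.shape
(17, 5)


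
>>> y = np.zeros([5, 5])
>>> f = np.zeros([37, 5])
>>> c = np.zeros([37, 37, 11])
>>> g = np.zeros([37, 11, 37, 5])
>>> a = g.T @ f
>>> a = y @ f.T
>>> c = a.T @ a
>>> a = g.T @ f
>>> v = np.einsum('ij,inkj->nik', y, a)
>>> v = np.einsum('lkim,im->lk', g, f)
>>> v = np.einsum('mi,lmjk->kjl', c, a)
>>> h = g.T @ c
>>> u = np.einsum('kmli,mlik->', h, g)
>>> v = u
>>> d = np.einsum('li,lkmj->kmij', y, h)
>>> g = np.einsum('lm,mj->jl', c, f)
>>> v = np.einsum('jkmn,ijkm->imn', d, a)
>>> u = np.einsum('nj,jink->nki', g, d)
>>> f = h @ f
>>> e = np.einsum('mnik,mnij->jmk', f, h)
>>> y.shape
(5, 5)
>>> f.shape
(5, 37, 11, 5)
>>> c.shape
(37, 37)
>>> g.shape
(5, 37)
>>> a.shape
(5, 37, 11, 5)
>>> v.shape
(5, 5, 37)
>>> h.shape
(5, 37, 11, 37)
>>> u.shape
(5, 37, 11)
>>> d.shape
(37, 11, 5, 37)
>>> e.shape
(37, 5, 5)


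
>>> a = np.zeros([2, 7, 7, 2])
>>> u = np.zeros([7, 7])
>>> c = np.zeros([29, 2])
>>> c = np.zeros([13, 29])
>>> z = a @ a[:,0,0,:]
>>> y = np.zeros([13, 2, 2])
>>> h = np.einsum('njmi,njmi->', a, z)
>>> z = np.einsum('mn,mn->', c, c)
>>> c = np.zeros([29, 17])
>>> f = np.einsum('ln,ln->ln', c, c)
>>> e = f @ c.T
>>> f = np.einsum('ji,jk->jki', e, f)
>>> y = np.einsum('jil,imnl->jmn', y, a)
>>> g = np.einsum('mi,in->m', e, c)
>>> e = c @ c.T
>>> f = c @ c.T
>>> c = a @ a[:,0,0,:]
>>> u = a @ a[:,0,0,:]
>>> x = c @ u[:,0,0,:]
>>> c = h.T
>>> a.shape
(2, 7, 7, 2)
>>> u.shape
(2, 7, 7, 2)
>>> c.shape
()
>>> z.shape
()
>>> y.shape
(13, 7, 7)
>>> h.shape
()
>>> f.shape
(29, 29)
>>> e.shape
(29, 29)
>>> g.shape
(29,)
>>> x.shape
(2, 7, 7, 2)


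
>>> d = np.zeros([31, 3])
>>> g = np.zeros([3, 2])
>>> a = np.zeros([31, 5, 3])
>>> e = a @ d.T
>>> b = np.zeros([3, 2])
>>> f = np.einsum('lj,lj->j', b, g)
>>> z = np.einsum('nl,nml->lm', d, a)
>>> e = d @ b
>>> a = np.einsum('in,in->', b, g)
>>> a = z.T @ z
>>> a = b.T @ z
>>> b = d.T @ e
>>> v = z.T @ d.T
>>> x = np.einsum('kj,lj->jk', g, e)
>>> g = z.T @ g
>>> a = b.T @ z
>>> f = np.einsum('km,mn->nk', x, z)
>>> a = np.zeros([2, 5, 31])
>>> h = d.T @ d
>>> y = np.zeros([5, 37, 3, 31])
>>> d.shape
(31, 3)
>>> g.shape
(5, 2)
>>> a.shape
(2, 5, 31)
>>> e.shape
(31, 2)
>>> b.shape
(3, 2)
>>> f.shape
(5, 2)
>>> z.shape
(3, 5)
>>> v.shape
(5, 31)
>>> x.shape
(2, 3)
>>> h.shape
(3, 3)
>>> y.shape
(5, 37, 3, 31)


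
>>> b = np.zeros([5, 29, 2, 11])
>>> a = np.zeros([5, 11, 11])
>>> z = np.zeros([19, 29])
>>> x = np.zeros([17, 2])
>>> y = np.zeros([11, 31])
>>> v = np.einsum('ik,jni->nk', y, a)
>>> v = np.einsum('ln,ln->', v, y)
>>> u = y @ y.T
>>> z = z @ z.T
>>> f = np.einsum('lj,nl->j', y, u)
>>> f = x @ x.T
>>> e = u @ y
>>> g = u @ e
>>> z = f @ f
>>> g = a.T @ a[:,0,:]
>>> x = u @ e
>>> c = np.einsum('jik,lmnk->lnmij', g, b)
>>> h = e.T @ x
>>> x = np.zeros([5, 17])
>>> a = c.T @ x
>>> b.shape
(5, 29, 2, 11)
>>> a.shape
(11, 11, 29, 2, 17)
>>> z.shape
(17, 17)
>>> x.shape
(5, 17)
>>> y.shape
(11, 31)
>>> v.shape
()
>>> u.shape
(11, 11)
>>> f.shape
(17, 17)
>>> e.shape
(11, 31)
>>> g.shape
(11, 11, 11)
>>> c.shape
(5, 2, 29, 11, 11)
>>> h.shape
(31, 31)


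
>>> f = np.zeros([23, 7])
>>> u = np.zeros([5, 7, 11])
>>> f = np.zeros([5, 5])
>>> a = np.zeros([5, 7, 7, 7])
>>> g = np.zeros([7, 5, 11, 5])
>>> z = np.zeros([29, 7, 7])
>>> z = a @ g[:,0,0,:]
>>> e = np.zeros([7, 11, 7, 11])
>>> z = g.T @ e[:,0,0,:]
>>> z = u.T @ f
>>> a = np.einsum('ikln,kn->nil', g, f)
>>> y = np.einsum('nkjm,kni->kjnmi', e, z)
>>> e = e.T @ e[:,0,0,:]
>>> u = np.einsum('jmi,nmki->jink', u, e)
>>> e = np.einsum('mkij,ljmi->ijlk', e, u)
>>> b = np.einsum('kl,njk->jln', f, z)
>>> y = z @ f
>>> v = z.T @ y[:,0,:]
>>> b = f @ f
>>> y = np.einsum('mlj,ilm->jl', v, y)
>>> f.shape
(5, 5)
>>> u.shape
(5, 11, 11, 11)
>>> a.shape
(5, 7, 11)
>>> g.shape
(7, 5, 11, 5)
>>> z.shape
(11, 7, 5)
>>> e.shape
(11, 11, 5, 7)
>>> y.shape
(5, 7)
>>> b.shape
(5, 5)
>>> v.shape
(5, 7, 5)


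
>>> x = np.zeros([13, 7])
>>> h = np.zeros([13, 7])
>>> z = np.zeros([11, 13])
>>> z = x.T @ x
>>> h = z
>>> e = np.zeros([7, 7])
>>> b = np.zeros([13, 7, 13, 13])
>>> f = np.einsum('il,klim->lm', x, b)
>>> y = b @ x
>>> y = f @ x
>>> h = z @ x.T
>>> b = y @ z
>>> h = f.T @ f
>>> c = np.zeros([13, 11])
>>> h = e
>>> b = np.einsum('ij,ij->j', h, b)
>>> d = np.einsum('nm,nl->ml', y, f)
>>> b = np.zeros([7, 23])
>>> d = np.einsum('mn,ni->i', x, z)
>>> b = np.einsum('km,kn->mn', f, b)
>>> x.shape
(13, 7)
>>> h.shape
(7, 7)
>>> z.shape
(7, 7)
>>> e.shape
(7, 7)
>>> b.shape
(13, 23)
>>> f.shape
(7, 13)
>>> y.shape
(7, 7)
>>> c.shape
(13, 11)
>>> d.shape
(7,)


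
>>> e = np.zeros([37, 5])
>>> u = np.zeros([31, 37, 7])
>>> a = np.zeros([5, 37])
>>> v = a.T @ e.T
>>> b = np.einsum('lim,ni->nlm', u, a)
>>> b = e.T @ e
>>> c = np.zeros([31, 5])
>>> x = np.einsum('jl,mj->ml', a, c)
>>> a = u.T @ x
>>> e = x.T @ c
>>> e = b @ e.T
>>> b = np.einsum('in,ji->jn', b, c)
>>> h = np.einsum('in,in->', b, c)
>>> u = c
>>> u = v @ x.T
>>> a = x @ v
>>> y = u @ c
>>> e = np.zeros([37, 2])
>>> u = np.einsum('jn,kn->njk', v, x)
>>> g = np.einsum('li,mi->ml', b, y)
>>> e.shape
(37, 2)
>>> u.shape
(37, 37, 31)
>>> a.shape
(31, 37)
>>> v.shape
(37, 37)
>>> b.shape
(31, 5)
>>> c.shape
(31, 5)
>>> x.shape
(31, 37)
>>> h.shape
()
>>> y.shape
(37, 5)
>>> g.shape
(37, 31)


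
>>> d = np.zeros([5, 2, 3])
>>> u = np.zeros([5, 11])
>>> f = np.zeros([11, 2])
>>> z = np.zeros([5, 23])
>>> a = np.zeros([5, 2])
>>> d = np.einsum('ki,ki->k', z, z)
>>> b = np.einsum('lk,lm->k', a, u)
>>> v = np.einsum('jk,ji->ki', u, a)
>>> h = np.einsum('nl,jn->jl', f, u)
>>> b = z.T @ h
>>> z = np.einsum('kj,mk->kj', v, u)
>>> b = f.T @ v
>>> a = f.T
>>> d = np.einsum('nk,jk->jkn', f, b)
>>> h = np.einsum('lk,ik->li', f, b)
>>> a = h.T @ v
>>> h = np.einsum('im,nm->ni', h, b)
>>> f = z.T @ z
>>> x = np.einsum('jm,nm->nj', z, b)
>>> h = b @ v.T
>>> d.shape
(2, 2, 11)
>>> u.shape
(5, 11)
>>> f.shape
(2, 2)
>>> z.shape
(11, 2)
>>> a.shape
(2, 2)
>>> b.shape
(2, 2)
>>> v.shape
(11, 2)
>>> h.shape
(2, 11)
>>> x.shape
(2, 11)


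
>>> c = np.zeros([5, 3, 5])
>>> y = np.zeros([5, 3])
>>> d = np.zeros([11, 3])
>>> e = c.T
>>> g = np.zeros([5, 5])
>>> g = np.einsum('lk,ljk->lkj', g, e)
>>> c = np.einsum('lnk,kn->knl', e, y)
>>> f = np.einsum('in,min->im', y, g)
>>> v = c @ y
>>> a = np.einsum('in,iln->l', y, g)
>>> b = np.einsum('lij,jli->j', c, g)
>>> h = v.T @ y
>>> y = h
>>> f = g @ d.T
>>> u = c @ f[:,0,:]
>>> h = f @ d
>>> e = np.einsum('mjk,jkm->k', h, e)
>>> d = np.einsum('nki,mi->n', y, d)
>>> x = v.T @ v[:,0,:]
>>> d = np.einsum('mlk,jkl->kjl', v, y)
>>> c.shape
(5, 3, 5)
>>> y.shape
(3, 3, 3)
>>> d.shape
(3, 3, 3)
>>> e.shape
(3,)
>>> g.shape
(5, 5, 3)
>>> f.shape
(5, 5, 11)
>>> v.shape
(5, 3, 3)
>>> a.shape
(5,)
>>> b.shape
(5,)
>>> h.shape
(5, 5, 3)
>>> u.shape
(5, 3, 11)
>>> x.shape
(3, 3, 3)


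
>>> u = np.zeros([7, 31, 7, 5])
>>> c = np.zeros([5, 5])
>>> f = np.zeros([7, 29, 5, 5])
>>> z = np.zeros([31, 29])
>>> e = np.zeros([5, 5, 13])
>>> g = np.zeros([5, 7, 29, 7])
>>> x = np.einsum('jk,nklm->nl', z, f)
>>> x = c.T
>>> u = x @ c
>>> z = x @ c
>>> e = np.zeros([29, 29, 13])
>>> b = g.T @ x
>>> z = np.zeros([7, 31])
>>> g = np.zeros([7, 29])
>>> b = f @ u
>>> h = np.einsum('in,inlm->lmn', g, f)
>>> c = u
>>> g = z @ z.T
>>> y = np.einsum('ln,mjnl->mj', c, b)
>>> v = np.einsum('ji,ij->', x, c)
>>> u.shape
(5, 5)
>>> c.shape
(5, 5)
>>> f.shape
(7, 29, 5, 5)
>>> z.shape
(7, 31)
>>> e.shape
(29, 29, 13)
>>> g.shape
(7, 7)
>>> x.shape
(5, 5)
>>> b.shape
(7, 29, 5, 5)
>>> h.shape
(5, 5, 29)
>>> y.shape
(7, 29)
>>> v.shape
()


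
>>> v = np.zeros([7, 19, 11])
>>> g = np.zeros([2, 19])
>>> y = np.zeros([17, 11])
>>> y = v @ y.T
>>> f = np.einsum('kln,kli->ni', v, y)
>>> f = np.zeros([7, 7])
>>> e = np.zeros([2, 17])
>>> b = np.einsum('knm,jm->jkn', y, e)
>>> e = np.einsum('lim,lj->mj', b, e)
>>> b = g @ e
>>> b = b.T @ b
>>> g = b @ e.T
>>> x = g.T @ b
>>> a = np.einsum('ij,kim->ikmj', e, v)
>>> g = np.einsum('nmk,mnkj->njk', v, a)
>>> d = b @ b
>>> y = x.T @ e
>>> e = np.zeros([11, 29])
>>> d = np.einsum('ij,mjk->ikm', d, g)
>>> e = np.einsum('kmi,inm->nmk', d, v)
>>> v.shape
(7, 19, 11)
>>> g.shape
(7, 17, 11)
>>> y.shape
(17, 17)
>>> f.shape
(7, 7)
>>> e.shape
(19, 11, 17)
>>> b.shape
(17, 17)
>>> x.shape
(19, 17)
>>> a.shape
(19, 7, 11, 17)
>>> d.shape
(17, 11, 7)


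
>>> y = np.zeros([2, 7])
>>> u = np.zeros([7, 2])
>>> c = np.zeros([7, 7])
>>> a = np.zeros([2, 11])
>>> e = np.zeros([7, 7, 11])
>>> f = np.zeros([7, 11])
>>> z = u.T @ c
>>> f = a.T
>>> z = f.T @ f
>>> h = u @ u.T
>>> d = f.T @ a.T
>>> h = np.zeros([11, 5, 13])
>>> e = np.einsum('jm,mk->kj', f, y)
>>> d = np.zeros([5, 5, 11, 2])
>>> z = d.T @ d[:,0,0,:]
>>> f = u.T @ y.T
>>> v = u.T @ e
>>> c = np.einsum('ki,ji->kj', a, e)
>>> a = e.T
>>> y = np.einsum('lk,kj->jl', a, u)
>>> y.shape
(2, 11)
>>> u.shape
(7, 2)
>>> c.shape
(2, 7)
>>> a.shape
(11, 7)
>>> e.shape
(7, 11)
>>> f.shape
(2, 2)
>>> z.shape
(2, 11, 5, 2)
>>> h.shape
(11, 5, 13)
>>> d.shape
(5, 5, 11, 2)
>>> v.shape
(2, 11)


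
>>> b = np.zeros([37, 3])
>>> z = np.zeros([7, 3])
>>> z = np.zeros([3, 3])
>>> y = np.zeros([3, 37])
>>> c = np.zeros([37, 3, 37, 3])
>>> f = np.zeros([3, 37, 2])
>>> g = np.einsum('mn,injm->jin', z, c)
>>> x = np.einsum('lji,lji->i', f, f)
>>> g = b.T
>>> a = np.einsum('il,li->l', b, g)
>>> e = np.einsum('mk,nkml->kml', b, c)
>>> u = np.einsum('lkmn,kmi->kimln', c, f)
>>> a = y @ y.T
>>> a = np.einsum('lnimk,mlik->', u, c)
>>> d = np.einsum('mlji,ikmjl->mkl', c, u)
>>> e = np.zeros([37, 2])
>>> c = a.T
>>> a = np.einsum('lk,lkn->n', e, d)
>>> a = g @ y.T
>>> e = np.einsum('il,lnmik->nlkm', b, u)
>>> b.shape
(37, 3)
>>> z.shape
(3, 3)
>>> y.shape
(3, 37)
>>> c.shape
()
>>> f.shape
(3, 37, 2)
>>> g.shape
(3, 37)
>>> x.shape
(2,)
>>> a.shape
(3, 3)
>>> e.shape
(2, 3, 3, 37)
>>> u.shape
(3, 2, 37, 37, 3)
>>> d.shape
(37, 2, 3)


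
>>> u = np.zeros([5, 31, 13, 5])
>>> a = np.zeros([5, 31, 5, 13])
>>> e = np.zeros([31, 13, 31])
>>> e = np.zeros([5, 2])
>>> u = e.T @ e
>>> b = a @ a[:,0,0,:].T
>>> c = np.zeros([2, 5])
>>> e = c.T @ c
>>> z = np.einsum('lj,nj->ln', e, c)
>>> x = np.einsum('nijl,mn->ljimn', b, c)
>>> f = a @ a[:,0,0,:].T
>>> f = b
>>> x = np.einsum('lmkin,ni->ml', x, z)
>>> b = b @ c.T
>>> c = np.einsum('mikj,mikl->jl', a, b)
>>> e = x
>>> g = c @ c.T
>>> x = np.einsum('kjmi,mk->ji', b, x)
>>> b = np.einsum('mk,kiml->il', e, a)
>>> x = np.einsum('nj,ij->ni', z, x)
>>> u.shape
(2, 2)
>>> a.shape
(5, 31, 5, 13)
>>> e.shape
(5, 5)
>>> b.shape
(31, 13)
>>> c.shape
(13, 2)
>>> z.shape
(5, 2)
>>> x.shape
(5, 31)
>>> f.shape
(5, 31, 5, 5)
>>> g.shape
(13, 13)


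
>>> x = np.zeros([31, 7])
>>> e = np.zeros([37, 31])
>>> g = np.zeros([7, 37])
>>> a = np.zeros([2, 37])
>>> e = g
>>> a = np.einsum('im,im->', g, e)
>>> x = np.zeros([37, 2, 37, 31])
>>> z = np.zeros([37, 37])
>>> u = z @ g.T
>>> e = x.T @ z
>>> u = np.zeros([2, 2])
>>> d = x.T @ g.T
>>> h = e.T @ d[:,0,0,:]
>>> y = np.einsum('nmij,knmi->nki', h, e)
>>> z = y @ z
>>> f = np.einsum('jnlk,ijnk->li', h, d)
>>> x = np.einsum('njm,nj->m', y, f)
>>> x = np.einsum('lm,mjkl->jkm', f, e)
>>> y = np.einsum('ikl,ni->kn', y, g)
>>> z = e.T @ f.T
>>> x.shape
(37, 2, 31)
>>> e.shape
(31, 37, 2, 37)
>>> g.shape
(7, 37)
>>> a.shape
()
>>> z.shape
(37, 2, 37, 37)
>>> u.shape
(2, 2)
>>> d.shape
(31, 37, 2, 7)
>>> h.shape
(37, 2, 37, 7)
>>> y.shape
(31, 7)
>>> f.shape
(37, 31)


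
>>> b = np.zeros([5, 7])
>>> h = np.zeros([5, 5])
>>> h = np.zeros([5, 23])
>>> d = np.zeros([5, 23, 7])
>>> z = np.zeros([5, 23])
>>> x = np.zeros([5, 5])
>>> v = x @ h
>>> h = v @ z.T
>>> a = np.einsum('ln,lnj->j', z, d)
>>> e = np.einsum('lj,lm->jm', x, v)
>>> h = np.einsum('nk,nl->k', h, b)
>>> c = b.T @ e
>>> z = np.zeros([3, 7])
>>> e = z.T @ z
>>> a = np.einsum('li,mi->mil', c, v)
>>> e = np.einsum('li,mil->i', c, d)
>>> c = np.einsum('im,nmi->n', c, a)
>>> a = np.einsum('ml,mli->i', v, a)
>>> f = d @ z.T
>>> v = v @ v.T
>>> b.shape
(5, 7)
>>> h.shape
(5,)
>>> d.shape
(5, 23, 7)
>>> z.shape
(3, 7)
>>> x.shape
(5, 5)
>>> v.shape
(5, 5)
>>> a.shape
(7,)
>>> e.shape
(23,)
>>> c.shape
(5,)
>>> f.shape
(5, 23, 3)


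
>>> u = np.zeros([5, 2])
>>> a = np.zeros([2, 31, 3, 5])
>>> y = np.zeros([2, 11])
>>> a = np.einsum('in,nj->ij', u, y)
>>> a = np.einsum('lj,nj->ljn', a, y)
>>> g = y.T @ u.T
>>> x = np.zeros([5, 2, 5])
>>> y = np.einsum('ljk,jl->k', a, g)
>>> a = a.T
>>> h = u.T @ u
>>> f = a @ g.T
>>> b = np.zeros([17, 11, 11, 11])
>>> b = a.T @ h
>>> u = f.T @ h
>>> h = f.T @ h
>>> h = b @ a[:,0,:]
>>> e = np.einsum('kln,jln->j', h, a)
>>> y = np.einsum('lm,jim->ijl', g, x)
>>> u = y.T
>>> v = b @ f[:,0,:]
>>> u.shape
(11, 5, 2)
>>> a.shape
(2, 11, 5)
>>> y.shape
(2, 5, 11)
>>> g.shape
(11, 5)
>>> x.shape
(5, 2, 5)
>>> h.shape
(5, 11, 5)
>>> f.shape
(2, 11, 11)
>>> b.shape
(5, 11, 2)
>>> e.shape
(2,)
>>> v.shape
(5, 11, 11)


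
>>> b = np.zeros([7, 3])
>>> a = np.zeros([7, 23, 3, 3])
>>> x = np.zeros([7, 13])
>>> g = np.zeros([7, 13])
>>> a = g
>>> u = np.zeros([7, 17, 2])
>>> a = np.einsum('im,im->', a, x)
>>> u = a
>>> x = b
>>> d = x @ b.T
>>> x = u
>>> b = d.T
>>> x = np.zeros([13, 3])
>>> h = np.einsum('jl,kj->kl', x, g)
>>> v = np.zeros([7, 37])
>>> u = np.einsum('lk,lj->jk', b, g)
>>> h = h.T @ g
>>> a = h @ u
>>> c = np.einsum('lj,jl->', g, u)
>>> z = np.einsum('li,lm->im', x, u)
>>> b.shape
(7, 7)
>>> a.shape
(3, 7)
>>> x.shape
(13, 3)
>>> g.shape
(7, 13)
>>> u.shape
(13, 7)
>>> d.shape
(7, 7)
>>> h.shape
(3, 13)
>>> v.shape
(7, 37)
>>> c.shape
()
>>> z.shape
(3, 7)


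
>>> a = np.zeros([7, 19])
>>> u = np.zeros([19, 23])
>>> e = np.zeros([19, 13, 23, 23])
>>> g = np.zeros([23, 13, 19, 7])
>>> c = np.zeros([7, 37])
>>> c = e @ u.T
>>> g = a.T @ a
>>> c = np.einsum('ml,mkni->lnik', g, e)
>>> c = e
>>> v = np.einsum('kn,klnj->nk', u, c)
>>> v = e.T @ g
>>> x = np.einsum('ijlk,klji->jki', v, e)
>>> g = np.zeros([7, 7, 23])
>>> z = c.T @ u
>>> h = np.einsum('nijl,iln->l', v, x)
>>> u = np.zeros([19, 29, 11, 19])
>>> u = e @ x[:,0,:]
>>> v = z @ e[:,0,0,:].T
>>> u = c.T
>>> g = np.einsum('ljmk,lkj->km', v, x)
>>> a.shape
(7, 19)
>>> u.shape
(23, 23, 13, 19)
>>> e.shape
(19, 13, 23, 23)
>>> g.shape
(19, 13)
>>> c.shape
(19, 13, 23, 23)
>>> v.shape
(23, 23, 13, 19)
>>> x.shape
(23, 19, 23)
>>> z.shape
(23, 23, 13, 23)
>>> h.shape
(19,)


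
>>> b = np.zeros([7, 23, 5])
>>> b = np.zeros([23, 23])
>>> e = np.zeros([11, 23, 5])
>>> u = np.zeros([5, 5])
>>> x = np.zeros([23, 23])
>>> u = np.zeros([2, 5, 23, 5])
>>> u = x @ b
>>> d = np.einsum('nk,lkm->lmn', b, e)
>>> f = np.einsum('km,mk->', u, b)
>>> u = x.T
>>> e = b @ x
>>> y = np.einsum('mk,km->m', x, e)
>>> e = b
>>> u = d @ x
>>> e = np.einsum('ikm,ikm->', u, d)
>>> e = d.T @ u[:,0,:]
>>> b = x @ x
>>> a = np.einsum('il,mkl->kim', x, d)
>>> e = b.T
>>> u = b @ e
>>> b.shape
(23, 23)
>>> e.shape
(23, 23)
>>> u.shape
(23, 23)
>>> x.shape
(23, 23)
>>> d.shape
(11, 5, 23)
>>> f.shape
()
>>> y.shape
(23,)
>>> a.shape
(5, 23, 11)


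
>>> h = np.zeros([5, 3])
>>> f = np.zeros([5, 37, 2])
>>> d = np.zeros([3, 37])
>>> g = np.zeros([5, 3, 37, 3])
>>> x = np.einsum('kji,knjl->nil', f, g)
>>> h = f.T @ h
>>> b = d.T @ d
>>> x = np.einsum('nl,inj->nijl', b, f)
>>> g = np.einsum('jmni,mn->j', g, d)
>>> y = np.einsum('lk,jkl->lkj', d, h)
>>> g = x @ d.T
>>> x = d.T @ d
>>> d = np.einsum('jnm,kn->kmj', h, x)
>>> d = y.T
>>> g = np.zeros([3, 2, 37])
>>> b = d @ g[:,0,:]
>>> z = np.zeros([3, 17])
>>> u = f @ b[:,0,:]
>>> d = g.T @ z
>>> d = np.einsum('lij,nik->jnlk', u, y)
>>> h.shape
(2, 37, 3)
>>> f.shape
(5, 37, 2)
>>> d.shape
(37, 3, 5, 2)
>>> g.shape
(3, 2, 37)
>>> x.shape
(37, 37)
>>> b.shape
(2, 37, 37)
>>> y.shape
(3, 37, 2)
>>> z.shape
(3, 17)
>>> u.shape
(5, 37, 37)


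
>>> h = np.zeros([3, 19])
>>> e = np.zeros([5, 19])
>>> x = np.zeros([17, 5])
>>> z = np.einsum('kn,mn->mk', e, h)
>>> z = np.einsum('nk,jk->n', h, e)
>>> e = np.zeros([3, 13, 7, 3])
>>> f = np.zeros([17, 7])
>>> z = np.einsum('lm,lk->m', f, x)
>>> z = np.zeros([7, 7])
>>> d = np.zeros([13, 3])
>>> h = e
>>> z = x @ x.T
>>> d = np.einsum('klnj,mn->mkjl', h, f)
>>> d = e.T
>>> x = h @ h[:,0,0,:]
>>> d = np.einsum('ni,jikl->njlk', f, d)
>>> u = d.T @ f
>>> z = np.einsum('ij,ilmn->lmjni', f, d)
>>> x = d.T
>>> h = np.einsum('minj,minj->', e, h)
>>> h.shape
()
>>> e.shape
(3, 13, 7, 3)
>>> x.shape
(13, 3, 3, 17)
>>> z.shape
(3, 3, 7, 13, 17)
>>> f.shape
(17, 7)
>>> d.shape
(17, 3, 3, 13)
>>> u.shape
(13, 3, 3, 7)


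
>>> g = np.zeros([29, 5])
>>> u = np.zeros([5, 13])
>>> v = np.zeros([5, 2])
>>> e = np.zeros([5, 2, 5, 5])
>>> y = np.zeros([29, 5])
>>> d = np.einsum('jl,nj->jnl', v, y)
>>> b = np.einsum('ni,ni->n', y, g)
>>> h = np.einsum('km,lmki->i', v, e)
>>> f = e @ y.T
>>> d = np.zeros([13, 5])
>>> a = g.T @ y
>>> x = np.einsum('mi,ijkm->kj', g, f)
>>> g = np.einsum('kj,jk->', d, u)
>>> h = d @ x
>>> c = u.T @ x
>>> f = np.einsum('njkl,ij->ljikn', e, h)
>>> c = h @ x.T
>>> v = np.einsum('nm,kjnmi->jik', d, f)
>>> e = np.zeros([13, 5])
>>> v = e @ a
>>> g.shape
()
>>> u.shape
(5, 13)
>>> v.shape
(13, 5)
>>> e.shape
(13, 5)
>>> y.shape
(29, 5)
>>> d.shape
(13, 5)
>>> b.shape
(29,)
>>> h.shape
(13, 2)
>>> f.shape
(5, 2, 13, 5, 5)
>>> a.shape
(5, 5)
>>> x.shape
(5, 2)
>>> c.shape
(13, 5)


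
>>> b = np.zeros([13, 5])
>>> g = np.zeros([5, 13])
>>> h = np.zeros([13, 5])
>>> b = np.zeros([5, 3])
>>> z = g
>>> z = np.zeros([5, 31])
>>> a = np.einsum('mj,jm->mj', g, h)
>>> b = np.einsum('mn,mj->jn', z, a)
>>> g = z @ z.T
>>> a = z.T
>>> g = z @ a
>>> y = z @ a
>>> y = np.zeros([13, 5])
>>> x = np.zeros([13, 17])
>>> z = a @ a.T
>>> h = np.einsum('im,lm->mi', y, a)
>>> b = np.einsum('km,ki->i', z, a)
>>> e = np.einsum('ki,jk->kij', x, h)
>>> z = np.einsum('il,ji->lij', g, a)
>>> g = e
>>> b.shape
(5,)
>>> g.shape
(13, 17, 5)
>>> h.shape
(5, 13)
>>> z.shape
(5, 5, 31)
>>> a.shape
(31, 5)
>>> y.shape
(13, 5)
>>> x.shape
(13, 17)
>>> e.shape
(13, 17, 5)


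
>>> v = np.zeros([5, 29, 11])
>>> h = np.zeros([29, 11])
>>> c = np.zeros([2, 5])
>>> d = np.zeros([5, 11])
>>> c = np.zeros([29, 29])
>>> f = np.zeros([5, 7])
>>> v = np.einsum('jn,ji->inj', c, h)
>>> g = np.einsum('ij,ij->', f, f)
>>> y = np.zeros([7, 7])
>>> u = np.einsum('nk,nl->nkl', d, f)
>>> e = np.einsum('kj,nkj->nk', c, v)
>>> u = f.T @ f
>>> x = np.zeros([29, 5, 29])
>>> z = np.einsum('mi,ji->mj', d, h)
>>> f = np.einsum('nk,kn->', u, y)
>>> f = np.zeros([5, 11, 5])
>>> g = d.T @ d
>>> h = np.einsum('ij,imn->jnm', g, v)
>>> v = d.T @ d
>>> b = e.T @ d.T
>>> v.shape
(11, 11)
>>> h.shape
(11, 29, 29)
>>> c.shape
(29, 29)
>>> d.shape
(5, 11)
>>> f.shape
(5, 11, 5)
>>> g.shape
(11, 11)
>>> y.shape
(7, 7)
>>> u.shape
(7, 7)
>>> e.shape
(11, 29)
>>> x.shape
(29, 5, 29)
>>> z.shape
(5, 29)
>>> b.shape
(29, 5)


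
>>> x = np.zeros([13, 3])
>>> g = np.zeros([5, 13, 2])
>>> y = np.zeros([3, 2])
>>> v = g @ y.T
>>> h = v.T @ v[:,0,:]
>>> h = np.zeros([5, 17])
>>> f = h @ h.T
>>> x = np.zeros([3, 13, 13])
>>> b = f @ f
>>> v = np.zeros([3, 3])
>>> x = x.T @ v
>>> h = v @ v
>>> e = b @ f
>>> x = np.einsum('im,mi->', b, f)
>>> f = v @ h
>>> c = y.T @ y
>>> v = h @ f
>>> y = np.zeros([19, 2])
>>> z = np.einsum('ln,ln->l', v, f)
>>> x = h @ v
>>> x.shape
(3, 3)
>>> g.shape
(5, 13, 2)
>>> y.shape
(19, 2)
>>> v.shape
(3, 3)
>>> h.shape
(3, 3)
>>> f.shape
(3, 3)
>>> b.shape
(5, 5)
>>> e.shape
(5, 5)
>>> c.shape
(2, 2)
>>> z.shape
(3,)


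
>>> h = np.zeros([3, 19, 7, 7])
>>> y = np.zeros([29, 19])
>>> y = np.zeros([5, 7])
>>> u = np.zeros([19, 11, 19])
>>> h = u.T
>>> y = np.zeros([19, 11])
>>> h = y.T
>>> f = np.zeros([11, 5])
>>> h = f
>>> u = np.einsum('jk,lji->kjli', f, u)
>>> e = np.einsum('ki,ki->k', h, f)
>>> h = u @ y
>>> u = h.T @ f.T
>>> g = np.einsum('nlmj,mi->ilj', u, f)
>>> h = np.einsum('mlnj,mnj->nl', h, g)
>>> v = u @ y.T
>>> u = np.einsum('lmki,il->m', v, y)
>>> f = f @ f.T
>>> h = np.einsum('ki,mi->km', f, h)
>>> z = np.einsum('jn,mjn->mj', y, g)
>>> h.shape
(11, 19)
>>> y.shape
(19, 11)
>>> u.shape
(19,)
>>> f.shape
(11, 11)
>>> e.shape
(11,)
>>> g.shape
(5, 19, 11)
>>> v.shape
(11, 19, 11, 19)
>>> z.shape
(5, 19)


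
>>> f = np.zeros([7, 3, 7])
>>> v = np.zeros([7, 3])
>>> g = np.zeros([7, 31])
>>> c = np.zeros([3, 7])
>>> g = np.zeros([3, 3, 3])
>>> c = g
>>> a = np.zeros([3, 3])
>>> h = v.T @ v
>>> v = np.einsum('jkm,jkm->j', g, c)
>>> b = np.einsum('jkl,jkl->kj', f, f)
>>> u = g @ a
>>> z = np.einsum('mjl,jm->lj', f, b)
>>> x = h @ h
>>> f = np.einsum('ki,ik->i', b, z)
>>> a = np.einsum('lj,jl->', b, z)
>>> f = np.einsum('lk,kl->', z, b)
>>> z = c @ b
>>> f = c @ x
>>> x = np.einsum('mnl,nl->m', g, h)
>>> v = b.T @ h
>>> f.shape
(3, 3, 3)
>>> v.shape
(7, 3)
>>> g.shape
(3, 3, 3)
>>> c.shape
(3, 3, 3)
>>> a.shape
()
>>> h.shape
(3, 3)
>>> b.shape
(3, 7)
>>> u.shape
(3, 3, 3)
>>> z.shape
(3, 3, 7)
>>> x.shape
(3,)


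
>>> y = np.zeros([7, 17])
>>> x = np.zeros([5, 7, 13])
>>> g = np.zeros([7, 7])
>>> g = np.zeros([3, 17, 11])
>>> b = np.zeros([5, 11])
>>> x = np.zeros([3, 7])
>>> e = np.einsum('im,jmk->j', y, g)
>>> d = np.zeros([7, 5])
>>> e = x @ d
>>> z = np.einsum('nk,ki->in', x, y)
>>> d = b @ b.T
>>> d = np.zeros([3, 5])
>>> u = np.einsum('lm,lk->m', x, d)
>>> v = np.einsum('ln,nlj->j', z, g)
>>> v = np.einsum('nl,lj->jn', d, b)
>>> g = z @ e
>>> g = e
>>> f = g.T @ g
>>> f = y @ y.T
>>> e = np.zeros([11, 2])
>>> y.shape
(7, 17)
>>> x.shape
(3, 7)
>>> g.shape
(3, 5)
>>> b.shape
(5, 11)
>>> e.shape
(11, 2)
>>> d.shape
(3, 5)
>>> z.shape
(17, 3)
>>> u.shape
(7,)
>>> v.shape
(11, 3)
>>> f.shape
(7, 7)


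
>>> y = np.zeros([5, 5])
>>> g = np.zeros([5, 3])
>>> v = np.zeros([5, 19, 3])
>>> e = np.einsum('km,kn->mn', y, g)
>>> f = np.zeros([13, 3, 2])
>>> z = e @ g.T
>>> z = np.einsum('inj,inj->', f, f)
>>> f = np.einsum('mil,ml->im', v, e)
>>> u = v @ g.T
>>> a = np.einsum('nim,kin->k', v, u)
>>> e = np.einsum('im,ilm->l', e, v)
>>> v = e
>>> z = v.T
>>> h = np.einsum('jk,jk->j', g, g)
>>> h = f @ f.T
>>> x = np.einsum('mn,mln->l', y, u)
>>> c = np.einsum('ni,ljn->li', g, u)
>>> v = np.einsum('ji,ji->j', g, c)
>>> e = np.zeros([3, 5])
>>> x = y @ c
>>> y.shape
(5, 5)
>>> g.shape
(5, 3)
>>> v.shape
(5,)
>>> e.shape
(3, 5)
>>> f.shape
(19, 5)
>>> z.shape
(19,)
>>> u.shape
(5, 19, 5)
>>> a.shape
(5,)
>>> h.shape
(19, 19)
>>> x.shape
(5, 3)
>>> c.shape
(5, 3)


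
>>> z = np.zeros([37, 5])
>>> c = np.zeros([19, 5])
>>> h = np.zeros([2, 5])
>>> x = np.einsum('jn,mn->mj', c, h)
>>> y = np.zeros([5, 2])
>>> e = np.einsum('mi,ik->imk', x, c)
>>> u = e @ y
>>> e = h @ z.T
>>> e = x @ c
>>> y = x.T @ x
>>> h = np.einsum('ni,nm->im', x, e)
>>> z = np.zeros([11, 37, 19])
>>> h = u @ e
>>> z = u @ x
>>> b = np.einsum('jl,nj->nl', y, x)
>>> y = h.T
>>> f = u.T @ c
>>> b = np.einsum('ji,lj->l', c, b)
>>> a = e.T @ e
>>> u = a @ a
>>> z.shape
(19, 2, 19)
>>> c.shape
(19, 5)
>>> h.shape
(19, 2, 5)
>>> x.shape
(2, 19)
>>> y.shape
(5, 2, 19)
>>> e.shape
(2, 5)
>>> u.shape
(5, 5)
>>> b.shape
(2,)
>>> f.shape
(2, 2, 5)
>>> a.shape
(5, 5)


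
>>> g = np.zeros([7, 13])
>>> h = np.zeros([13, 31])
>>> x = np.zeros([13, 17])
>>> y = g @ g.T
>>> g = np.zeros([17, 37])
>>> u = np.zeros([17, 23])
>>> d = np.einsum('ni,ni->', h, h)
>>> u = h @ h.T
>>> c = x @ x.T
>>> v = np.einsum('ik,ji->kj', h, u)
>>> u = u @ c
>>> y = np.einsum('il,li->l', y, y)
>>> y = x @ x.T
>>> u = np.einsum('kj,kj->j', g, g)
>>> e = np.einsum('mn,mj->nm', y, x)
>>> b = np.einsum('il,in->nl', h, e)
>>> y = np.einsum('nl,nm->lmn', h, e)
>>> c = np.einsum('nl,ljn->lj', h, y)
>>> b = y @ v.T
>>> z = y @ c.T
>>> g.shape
(17, 37)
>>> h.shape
(13, 31)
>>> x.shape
(13, 17)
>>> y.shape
(31, 13, 13)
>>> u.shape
(37,)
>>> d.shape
()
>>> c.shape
(31, 13)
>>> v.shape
(31, 13)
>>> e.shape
(13, 13)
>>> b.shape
(31, 13, 31)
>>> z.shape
(31, 13, 31)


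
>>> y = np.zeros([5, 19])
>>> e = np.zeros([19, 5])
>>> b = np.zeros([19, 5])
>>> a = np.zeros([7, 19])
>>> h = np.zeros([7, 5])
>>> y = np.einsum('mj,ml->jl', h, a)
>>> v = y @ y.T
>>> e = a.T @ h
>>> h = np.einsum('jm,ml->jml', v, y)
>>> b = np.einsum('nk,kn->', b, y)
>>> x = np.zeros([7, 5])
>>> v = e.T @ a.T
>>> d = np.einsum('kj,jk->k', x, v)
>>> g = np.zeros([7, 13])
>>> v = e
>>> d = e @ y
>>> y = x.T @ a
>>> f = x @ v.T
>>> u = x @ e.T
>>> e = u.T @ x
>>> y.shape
(5, 19)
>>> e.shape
(19, 5)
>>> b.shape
()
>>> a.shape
(7, 19)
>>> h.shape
(5, 5, 19)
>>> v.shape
(19, 5)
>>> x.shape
(7, 5)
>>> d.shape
(19, 19)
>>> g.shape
(7, 13)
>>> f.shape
(7, 19)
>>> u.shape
(7, 19)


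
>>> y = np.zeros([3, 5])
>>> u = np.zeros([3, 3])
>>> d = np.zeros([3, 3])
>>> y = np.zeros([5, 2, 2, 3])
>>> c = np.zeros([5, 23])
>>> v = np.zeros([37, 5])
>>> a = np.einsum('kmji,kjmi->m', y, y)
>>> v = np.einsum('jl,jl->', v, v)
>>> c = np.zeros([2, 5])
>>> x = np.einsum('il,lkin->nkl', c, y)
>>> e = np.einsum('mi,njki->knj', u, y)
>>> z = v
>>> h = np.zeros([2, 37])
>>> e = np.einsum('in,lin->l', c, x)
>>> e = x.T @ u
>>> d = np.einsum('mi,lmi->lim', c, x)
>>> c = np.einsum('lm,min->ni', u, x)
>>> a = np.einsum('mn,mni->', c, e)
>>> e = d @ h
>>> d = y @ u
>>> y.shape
(5, 2, 2, 3)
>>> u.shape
(3, 3)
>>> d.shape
(5, 2, 2, 3)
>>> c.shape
(5, 2)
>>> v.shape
()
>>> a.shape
()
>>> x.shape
(3, 2, 5)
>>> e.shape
(3, 5, 37)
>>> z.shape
()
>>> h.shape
(2, 37)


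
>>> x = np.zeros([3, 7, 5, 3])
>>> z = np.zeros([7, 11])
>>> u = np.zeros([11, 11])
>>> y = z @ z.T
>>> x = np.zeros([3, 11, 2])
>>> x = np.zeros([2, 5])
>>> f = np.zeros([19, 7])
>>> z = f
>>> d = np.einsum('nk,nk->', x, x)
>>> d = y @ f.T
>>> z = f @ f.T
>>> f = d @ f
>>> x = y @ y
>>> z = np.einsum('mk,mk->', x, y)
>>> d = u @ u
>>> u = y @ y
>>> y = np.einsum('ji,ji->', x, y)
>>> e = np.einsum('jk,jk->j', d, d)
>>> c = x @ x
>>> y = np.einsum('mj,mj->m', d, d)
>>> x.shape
(7, 7)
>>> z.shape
()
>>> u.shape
(7, 7)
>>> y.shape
(11,)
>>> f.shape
(7, 7)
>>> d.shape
(11, 11)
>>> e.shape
(11,)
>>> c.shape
(7, 7)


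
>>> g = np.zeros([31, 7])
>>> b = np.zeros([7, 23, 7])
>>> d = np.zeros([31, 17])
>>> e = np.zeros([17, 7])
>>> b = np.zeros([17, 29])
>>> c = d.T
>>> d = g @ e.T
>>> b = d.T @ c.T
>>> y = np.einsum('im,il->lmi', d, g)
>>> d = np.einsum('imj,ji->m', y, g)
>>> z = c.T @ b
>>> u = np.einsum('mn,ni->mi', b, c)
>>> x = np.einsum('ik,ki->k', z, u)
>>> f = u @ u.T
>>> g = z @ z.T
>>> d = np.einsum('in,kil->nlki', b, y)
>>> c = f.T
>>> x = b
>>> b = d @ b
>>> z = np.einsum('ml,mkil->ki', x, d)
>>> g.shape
(31, 31)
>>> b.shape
(17, 31, 7, 17)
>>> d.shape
(17, 31, 7, 17)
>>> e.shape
(17, 7)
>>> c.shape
(17, 17)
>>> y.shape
(7, 17, 31)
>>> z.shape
(31, 7)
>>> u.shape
(17, 31)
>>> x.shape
(17, 17)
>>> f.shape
(17, 17)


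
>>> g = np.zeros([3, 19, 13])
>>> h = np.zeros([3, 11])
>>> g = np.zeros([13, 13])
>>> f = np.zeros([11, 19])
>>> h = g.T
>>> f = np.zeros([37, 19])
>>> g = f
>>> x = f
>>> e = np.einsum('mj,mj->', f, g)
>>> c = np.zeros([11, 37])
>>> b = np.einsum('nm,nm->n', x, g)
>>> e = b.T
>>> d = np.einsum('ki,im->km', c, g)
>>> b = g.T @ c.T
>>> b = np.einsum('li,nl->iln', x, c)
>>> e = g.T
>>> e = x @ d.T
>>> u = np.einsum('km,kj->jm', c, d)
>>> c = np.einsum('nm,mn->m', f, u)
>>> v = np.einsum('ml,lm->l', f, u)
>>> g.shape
(37, 19)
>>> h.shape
(13, 13)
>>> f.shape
(37, 19)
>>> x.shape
(37, 19)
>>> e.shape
(37, 11)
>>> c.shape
(19,)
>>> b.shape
(19, 37, 11)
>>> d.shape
(11, 19)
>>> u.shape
(19, 37)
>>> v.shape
(19,)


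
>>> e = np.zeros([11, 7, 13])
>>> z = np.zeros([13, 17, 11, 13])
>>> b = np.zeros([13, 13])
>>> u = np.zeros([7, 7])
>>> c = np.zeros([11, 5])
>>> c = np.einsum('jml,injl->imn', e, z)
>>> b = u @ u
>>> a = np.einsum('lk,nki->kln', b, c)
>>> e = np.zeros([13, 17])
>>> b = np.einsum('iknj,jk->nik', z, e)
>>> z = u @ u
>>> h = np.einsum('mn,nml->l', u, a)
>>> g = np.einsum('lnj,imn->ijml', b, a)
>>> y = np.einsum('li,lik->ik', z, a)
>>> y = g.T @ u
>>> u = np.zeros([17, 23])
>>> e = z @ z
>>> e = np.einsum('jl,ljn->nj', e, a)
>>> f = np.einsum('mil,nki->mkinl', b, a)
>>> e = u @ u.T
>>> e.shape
(17, 17)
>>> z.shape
(7, 7)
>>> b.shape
(11, 13, 17)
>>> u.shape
(17, 23)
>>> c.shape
(13, 7, 17)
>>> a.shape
(7, 7, 13)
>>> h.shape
(13,)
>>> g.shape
(7, 17, 7, 11)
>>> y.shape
(11, 7, 17, 7)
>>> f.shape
(11, 7, 13, 7, 17)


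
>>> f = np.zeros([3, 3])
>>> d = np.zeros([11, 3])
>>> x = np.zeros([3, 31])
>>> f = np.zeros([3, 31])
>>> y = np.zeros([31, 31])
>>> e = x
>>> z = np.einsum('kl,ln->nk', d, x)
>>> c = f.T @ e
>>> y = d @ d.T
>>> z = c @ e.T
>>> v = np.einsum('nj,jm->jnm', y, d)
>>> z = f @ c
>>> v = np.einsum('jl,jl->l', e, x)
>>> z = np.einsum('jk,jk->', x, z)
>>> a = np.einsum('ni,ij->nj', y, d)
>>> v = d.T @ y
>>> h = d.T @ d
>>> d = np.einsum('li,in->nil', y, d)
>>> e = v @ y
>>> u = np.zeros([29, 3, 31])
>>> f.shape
(3, 31)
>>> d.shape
(3, 11, 11)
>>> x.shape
(3, 31)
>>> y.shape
(11, 11)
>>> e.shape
(3, 11)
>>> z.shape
()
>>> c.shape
(31, 31)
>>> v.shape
(3, 11)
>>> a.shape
(11, 3)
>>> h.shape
(3, 3)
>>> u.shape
(29, 3, 31)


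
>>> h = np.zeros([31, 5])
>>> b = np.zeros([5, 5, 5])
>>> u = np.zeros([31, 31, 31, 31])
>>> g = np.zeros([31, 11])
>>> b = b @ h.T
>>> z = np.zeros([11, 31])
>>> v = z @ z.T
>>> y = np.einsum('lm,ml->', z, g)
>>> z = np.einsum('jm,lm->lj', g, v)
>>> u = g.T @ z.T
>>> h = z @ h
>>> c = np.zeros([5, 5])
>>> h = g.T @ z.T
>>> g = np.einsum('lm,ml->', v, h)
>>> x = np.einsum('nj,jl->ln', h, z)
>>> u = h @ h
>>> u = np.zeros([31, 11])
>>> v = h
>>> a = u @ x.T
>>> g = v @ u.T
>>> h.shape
(11, 11)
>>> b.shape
(5, 5, 31)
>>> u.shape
(31, 11)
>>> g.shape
(11, 31)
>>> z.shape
(11, 31)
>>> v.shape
(11, 11)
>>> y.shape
()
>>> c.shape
(5, 5)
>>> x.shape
(31, 11)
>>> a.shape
(31, 31)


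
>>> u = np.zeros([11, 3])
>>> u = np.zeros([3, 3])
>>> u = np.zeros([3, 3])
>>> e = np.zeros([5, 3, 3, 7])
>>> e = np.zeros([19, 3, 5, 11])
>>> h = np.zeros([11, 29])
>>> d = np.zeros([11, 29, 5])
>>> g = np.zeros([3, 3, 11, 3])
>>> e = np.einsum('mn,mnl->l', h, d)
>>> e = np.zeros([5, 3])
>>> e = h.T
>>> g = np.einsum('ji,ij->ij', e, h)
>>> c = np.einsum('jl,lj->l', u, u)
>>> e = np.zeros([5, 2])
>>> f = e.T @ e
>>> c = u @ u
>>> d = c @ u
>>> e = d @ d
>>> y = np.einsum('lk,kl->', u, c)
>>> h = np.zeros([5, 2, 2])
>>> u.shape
(3, 3)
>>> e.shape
(3, 3)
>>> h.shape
(5, 2, 2)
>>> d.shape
(3, 3)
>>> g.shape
(11, 29)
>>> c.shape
(3, 3)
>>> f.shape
(2, 2)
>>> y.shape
()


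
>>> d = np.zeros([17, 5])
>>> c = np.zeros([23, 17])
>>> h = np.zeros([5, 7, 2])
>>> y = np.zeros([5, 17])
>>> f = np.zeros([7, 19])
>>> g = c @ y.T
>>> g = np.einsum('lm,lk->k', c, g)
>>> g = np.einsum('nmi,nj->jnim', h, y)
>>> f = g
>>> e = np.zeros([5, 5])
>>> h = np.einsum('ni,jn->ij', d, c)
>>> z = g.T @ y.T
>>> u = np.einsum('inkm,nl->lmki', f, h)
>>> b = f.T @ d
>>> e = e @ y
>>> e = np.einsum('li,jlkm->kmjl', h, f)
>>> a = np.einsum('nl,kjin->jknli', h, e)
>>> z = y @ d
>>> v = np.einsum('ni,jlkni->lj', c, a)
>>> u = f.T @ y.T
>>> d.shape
(17, 5)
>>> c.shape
(23, 17)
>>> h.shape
(5, 23)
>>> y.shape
(5, 17)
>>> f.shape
(17, 5, 2, 7)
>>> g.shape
(17, 5, 2, 7)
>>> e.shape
(2, 7, 17, 5)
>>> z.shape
(5, 5)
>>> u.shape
(7, 2, 5, 5)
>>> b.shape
(7, 2, 5, 5)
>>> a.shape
(7, 2, 5, 23, 17)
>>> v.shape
(2, 7)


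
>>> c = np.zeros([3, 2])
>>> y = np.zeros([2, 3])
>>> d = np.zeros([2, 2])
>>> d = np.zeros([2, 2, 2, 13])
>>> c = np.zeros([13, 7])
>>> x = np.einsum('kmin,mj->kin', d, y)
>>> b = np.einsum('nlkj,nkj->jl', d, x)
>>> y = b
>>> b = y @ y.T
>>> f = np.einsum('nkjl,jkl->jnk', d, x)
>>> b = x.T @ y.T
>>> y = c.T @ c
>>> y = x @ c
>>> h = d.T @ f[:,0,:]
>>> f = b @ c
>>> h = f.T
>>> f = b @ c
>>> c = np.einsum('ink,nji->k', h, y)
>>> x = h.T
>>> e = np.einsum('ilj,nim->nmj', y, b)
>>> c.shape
(13,)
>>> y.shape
(2, 2, 7)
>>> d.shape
(2, 2, 2, 13)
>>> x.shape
(13, 2, 7)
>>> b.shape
(13, 2, 13)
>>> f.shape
(13, 2, 7)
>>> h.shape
(7, 2, 13)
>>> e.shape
(13, 13, 7)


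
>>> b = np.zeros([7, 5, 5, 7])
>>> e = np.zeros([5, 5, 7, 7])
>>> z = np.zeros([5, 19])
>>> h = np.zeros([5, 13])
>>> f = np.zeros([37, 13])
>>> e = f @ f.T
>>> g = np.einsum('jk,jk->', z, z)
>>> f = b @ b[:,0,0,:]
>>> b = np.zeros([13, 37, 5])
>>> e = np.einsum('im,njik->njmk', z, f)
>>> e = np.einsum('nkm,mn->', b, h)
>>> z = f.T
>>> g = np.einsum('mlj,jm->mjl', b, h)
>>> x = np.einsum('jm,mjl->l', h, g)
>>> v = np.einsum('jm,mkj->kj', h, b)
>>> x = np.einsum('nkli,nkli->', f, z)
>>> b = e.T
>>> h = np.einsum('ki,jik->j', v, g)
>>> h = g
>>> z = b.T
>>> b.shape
()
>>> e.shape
()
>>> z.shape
()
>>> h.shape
(13, 5, 37)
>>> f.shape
(7, 5, 5, 7)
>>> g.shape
(13, 5, 37)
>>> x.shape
()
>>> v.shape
(37, 5)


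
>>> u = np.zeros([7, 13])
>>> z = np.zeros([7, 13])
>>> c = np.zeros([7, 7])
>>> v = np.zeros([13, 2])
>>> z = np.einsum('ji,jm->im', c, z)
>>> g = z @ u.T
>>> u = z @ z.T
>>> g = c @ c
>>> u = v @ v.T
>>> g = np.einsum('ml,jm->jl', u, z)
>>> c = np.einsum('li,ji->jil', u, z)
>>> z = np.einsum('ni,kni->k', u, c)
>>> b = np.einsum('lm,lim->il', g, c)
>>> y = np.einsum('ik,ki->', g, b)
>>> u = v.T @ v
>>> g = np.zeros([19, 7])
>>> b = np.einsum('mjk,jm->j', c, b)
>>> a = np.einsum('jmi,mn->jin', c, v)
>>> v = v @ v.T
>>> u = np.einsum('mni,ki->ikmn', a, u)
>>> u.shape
(2, 2, 7, 13)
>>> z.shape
(7,)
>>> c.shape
(7, 13, 13)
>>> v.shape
(13, 13)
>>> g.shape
(19, 7)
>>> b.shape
(13,)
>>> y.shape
()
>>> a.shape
(7, 13, 2)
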